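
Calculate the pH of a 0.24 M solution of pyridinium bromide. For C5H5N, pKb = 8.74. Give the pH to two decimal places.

C5H5NH+ is the conjugate acid of the weak base C5H5N.
Kb = 10^(−8.74) = 1.82 × 10^-9
Ka = Kw/Kb = 1.0×10^-14 / 1.82 × 10^-9 = 5.49 × 10^-6
From the ICE table, Ka = [H+]²/(0.24 − [H+]) = 5.49 × 10^-6.
Assume [H+] ≪ 0.24: [H+] ≈ √(5.49 × 10^-6 × 0.24) = 1.15 × 10^-3 M
Check: 0.48% ionized — well under 5%, approximation valid.
pH = −log(1.15 × 10^-3) = 2.94

pH = 2.94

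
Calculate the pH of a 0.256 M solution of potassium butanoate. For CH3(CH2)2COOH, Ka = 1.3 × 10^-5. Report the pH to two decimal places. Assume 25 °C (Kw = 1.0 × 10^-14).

CH3(CH2)2COO- is the conjugate base of the weak acid CH3(CH2)2COOH.
Kb = Kw/Ka = 1.0×10^-14 / 1.3 × 10^-5 = 7.69 × 10^-10
From the ICE table, Kb = x²/(0.256 − x) = 7.69 × 10^-10.
Neglecting x in the denominator: x = √(7.69 × 10^-10 × 0.256) = 1.40 × 10^-5 M
(x/C₀ = 0.0055% < 5%, so the approximation holds.)
pOH = 4.85, so pH = 14.00 − pOH = 9.15

pH = 9.15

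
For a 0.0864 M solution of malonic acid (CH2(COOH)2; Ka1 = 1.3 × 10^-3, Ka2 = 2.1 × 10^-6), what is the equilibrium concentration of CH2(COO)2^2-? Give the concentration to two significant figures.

2.1 × 10^-6 M

First ionization gives [H+] ≈ [CH2(COOH)COO-] = 9.97 × 10^-3 M.
Second step: Ka2 = [H+][CH2(COO)2^2-]/[CH2(COOH)COO-] ≈ [CH2(COO)2^2-] (since [H+] ≈ [CH2(COOH)COO-]).
So [CH2(COO)2^2-] ≈ Ka2.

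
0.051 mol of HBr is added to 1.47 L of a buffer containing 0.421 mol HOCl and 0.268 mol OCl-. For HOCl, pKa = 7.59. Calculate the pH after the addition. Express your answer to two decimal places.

After neutralization: n(HOCl) = 0.472 mol, n(OCl-) = 0.217 mol.
pH = pKa + log([A⁻]/[HA]) = 7.59 + log(0.217/0.472) = 7.59 -0.337

pH = 7.25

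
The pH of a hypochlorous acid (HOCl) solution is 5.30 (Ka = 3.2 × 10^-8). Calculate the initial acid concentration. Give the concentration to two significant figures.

C₀ = 7.9 × 10^-4 M

[H+] = 10^(-5.30) = 5.01 × 10^-6 M = x
Ka = x²/(C₀ − x) ⇒ C₀ = x + x²/Ka
C₀ = 5.01 × 10^-6 + (5.01 × 10^-6)²/(3.2 × 10^-8) = 7.89 × 10^-4 M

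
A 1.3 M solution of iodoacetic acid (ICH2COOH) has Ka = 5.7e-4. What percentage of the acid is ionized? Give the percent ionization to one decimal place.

ICH2COOH ⇌ ICH2COO- + H+; let x = [H+] at equilibrium.
x ≈ √(Ka·C₀) = √(5.7 × 10^-4 × 1.3) = 2.72 × 10^-2 M
Fraction ionized = 2.72 × 10^-2 / 1.3 = 0.0209 → 2.1%

2.1%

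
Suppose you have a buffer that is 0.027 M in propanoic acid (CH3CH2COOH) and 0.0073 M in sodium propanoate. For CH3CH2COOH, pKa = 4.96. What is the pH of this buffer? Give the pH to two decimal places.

pH = pKa + log([A⁻]/[HA]) = 4.96 + log(0.0073/0.027)
pH = 4.96 + (-0.568) = 4.39

pH = 4.39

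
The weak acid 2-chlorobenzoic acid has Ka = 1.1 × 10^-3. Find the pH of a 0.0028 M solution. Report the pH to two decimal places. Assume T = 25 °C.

pH = 2.89

ClC6H4COOH ⇌ ClC6H4COO- + H+
Ka = x²/(0.0028 − x) = 1.1 × 10^-3
Here C₀/Ka ≈ 2.55, so the small-x approximation fails. Use the quadratic:
x = [−0.0011 + √(0.0011² + 1.23e-05)]/2 = 1.29 × 10^-3 M
pH = −log[H+] = −log(1.29 × 10^-3) = 2.89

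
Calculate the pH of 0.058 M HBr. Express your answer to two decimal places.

HBr is a strong acid and dissociates completely, so [H+] = 0.058 M.
pH = -log(0.058) = 1.24

pH = 1.24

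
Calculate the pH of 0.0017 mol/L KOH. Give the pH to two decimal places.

KOH is a strong base; [OH-] = 0.0017 M.
pOH = -log(0.0017) = 2.77
pH = 14.00 - 2.77 = 11.23

pH = 11.23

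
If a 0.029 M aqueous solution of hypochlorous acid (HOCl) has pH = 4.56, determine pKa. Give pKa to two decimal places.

[H+] = 10^(-4.56) = 2.75 × 10^-5 M
At equilibrium [HA] = 0.029 − 2.75 × 10^-5 = 2.90 × 10^-2 M
Ka = [H+][A-]/[HA] = (2.75 × 10^-5)² / 2.90 × 10^-2 = 2.61 × 10^-8
pKa = -log(2.61 × 10^-8) = 7.58

pKa = 7.58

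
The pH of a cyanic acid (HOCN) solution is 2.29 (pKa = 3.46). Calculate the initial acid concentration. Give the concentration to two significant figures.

[H+] = 10^(-2.29) = 5.13 × 10^-3 M = x
Ka = 10^(−3.46) = 3.47 × 10^-4
Ka = x²/(C₀ − x) ⇒ C₀ = x + x²/Ka
C₀ = 5.13 × 10^-3 + (5.13 × 10^-3)²/(3.47 × 10^-4) = 8.10 × 10^-2 M

C₀ = 8.1 × 10^-2 M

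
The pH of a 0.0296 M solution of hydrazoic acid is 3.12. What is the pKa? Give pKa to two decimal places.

[H+] = 10^(-3.12) = 7.59 × 10^-4 M
At equilibrium [HA] = 0.0296 − 7.59 × 10^-4 = 2.88 × 10^-2 M
Ka = [H+][A-]/[HA] = (7.59 × 10^-4)² / 2.88 × 10^-2 = 2.00 × 10^-5
pKa = -log(2.00 × 10^-5) = 4.70

pKa = 4.70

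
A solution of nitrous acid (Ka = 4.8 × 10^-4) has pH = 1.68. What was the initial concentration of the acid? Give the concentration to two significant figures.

[H+] = 10^(-1.68) = 2.09 × 10^-2 M = x
Ka = x²/(C₀ − x) ⇒ C₀ = x + x²/Ka
C₀ = 2.09 × 10^-2 + (2.09 × 10^-2)²/(4.8 × 10^-4) = 9.31 × 10^-1 M

C₀ = 9.3 × 10^-1 M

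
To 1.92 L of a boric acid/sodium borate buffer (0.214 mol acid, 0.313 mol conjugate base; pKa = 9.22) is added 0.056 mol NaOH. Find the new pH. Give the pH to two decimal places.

pH = 9.59

OH- converts B(OH)3 to B(OH)4-: B(OH)3 → 0.158 mol, B(OH)4- → 0.369 mol.
Henderson–Hasselbalch with mole ratio 0.369/0.158: pH = 9.22 + (+0.368)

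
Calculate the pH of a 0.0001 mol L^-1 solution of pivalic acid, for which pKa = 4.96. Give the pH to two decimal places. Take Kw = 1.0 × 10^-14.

pH = 4.55

(CH3)3CCOOH ⇌ (CH3)3CCOO- + H+
Ka = 10^(−4.96) = 1.10 × 10^-5
From the ICE table, Ka = x²/(0.0001 − x) = 1.10 × 10^-5.
The 5% rule fails; solving x² + Ka·x − Ka·C₀ = 0 exactly:
x = (−Ka + √(Ka² + 4·Ka·C₀))/2 = 2.81 × 10^-5 M
pH = −log(2.81 × 10^-5) = 4.55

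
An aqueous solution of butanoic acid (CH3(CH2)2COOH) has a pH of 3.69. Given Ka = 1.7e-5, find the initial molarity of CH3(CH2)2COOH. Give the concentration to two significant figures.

C₀ = 2.7 × 10^-3 M

[H+] = 10^(-3.69) = 2.04 × 10^-4 M = x
Ka = x²/(C₀ − x) ⇒ C₀ = x + x²/Ka
C₀ = 2.04 × 10^-4 + (2.04 × 10^-4)²/(1.7 × 10^-5) = 2.65 × 10^-3 M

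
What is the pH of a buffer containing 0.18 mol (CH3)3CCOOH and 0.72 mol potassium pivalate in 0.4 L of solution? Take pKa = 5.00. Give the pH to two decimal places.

pH = 5.60

Henderson–Hasselbalch: pH = pKa + log([(CH3)3CCOO-]/[(CH3)3CCOOH]) = 5.00 + log(0.72/0.18)
pH = 5.00 + (+0.602) = 5.60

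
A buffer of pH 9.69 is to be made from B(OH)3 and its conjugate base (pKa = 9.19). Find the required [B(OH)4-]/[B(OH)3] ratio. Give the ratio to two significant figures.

pH = pKa + log(r) ⇒ log(r) = 9.69 − 9.19 = +0.50
r = [B(OH)4-]/[B(OH)3] = 10^(+0.50) = 3.16

ratio = 3.2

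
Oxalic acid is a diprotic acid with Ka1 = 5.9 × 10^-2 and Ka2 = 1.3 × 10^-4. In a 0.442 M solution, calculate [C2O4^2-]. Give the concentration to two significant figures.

First ionization gives [H+] ≈ [HC2O4-] = 1.35 × 10^-1 M.
Second step: Ka2 = [H+][C2O4^2-]/[HC2O4-] ≈ [C2O4^2-] (since [H+] ≈ [HC2O4-]).
So [C2O4^2-] ≈ Ka2.

1.3 × 10^-4 M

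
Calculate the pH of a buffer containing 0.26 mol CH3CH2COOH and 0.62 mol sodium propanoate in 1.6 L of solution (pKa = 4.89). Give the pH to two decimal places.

pH = 5.27

pH = pKa + log([A⁻]/[HA]) = 4.89 + log(0.62/0.26)
pH = 4.89 + (+0.377) = 5.27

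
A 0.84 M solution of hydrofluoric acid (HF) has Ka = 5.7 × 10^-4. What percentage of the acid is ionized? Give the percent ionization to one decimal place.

2.6%

HF ⇌ F- + H+; let x = [H+] at equilibrium.
x ≈ √(Ka·C₀) = √(5.7 × 10^-4 × 0.84) = 2.19 × 10^-2 M
Fraction ionized = 2.19 × 10^-2 / 0.84 = 0.0261 → 2.6%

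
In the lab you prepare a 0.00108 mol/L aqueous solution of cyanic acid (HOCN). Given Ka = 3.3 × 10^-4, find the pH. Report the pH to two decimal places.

HOCN ⇌ OCN- + H+
Ka = [H+]²/(0.00108 − [H+]) = 3.3 × 10^-4
[H+] is not negligible relative to C₀; solve [H+]² + 0.00033·[H+] − 3.56e-07 = 0.
[H+] = (−Ka + √(Ka² + 4·Ka·C₀))/2 = 4.54 × 10^-4 M
pH = −log(4.54 × 10^-4) = 3.34

pH = 3.34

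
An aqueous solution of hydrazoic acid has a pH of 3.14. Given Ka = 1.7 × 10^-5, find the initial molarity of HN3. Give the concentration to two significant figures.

C₀ = 3.2 × 10^-2 M

[H+] = 10^(-3.14) = 7.24 × 10^-4 M = x
Ka = x²/(C₀ − x) ⇒ C₀ = x + x²/Ka
C₀ = 7.24 × 10^-4 + (7.24 × 10^-4)²/(1.7 × 10^-5) = 3.16 × 10^-2 M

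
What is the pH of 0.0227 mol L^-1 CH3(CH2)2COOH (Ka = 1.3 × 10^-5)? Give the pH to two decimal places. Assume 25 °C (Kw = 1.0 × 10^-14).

pH = 3.27

CH3(CH2)2COOH ⇌ CH3(CH2)2COO- + H+
From the ICE table, Ka = x²/(0.0227 − x) = 1.3 × 10^-5.
Since Ka ≪ C₀, x ≈ √(Ka·C₀) = 5.43 × 10^-4 M.
pH = −log[H+] = −log(5.43 × 10^-4) = 3.27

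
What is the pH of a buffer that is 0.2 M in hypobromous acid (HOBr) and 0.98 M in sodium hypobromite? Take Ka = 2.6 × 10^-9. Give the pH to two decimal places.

pKa = −log(2.6 × 10^-9) = 8.585
Henderson–Hasselbalch: pH = pKa + log([OBr-]/[HOBr]) = 8.585 + log(0.98/0.2)
pH = 8.585 + (+0.690) = 9.28

pH = 9.28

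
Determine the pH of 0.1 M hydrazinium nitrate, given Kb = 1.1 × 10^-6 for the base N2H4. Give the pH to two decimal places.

N2H5+ is the conjugate acid of the weak base N2H4.
Ka = Kw/Kb = 1.0×10^-14 / 1.1 × 10^-6 = 9.09 × 10^-9
Ka = [H+]²/(0.1 − [H+]) = 9.09 × 10^-9
Assume [H+] ≪ 0.1: [H+] ≈ √(9.09 × 10^-9 × 0.1) = 3.01 × 10^-5 M
([H+]/C₀ = 0.03% < 5%, so the approximation holds.)
pH = −log[H+] = −log(3.01 × 10^-5) = 4.52

pH = 4.52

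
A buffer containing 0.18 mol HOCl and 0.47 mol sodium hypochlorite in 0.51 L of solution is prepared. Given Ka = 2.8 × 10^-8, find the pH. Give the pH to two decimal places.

pKa = −log(2.8 × 10^-8) = 7.553
Henderson–Hasselbalch: pH = pKa + log([OCl-]/[HOCl]) = 7.553 + log(0.47/0.18)
pH = 7.553 + (+0.417) = 7.97

pH = 7.97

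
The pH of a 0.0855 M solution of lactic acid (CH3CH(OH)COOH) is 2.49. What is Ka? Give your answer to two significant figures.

[H+] = 10^(-2.49) = 3.24 × 10^-3 M
At equilibrium [HA] = 0.0855 − 3.24 × 10^-3 = 8.23 × 10^-2 M
Ka = [H+][A-]/[HA] = (3.24 × 10^-3)² / 8.23 × 10^-2 = 1.3 × 10^-4

Ka = 1.3 × 10^-4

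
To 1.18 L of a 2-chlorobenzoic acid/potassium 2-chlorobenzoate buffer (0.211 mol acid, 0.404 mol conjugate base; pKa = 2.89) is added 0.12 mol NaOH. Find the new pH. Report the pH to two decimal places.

OH- converts ClC6H4COOH to ClC6H4COO-: ClC6H4COOH → 0.091 mol, ClC6H4COO- → 0.524 mol.
pH = pKa + log([A⁻]/[HA]) = 2.89 + log(0.524/0.091) = 2.89 +0.760

pH = 3.65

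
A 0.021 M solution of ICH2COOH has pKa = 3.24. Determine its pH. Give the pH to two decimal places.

ICH2COOH ⇌ ICH2COO- + H+
Ka = 10^(−3.24) = 5.75 × 10^-4
From the ICE table, Ka = [H+]²/(0.021 − [H+]) = 5.75 × 10^-4.
Here C₀/Ka ≈ 36.5, so the small-[H+] approximation fails. Use the quadratic:
[H+] = [−0.000575 + √(0.000575² + 4.83e-05)]/2 = 3.20 × 10^-3 M
pH = −log[H+] = −log(3.20 × 10^-3) = 2.49

pH = 2.49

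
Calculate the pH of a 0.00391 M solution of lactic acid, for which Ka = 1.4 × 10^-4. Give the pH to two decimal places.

CH3CH(OH)COOH ⇌ CH3CH(OH)COO- + H+
From the ICE table, Ka = [H+]²/(0.00391 − [H+]) = 1.4 × 10^-4.
The 5% rule fails; solving [H+]² + Ka·[H+] − Ka·C₀ = 0 exactly:
[H+] = (−Ka + √(Ka² + 4·Ka·C₀))/2 = 6.73 × 10^-4 M
pH = −log[H+] = −log(6.73 × 10^-4) = 3.17

pH = 3.17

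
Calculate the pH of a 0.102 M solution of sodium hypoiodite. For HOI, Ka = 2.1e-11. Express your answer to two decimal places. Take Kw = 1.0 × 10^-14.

pH = 11.83

OI- is the conjugate base of the weak acid HOI.
Kb = Kw/Ka = 1.0×10^-14 / 2.1 × 10^-11 = 4.76 × 10^-4
Let x = [OH-] at equilibrium. Kb = x²/(0.102 − x).
Here C₀/Kb ≈ 214, so the small-x approximation fails. Use the quadratic:
x = (−Kb + √(Kb² + 4·Kb·C₀))/2 = 6.73 × 10^-3 M
pOH = 2.17, so pH = 14.00 − pOH = 11.83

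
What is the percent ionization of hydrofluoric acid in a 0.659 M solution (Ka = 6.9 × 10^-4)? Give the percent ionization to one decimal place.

HF ⇌ F- + H+; let x = [H+] at equilibrium.
x ≈ √(Ka·C₀) = √(6.9 × 10^-4 × 0.659) = 2.13 × 10^-2 M
% ionization = x/C₀ × 100% = 2.13 × 10^-2/0.659 × 100% = 3.2%

3.2%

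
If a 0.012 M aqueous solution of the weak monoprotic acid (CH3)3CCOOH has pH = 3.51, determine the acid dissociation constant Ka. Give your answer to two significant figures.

[H+] = 10^(-3.51) = 3.09 × 10^-4 M
At equilibrium [HA] = 0.012 − 3.09 × 10^-4 = 1.17 × 10^-2 M
Ka = [H+][A-]/[HA] = (3.09 × 10^-4)² / 1.17 × 10^-2 = 8.2 × 10^-6

Ka = 8.2 × 10^-6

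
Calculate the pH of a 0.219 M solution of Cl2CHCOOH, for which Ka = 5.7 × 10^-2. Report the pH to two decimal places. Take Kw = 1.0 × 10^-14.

pH = 1.06

Cl2CHCOOH ⇌ Cl2CHCOO- + H+
From the ICE table, Ka = [H+]²/(0.219 − [H+]) = 5.7 × 10^-2.
Here C₀/Ka ≈ 3.84, so the small-[H+] approximation fails. Use the quadratic:
[H+] = [−0.057 + √(0.057² + 0.0499)]/2 = 8.68 × 10^-2 M
pH = −log(8.68 × 10^-2) = 1.06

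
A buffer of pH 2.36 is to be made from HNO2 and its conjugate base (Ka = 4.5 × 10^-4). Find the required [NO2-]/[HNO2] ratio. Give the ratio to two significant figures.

ratio = 0.10

pKa = -log(4.5 × 10^-4) = 3.347
pH = pKa + log(r) ⇒ log(r) = 2.36 − 3.347 = -0.987
r = [NO2-]/[HNO2] = 10^(-0.987) = 0.103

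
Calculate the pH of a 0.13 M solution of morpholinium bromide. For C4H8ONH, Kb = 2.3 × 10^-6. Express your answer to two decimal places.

pH = 4.62

C4H8ONH2+ is the conjugate acid of the weak base C4H8ONH.
Ka = Kw/Kb = 1.0×10^-14 / 2.3 × 10^-6 = 4.35 × 10^-9
From the ICE table, Ka = [H+]²/(0.13 − [H+]) = 4.35 × 10^-9.
Neglecting [H+] in the denominator: [H+] = √(4.35 × 10^-9 × 0.13) = 2.38 × 10^-5 M
pH = −log(2.38 × 10^-5) = 4.62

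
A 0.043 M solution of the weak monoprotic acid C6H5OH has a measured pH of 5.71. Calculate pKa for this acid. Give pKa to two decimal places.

[H+] = 10^(-5.71) = 1.95 × 10^-6 M
At equilibrium [HA] = 0.043 − 1.95 × 10^-6 = 4.30 × 10^-2 M
Ka = [H+][A-]/[HA] = (1.95 × 10^-6)² / 4.30 × 10^-2 = 8.84 × 10^-11
pKa = -log(8.84 × 10^-11) = 10.05

pKa = 10.05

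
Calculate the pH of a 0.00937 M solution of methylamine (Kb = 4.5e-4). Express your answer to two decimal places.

pH = 11.26

CH3NH2 + H2O ⇌ CH3NH3+ + OH-
Let x = [OH-] at equilibrium. Kb = x²/(0.00937 − x).
x is not negligible relative to C₀; solve x² + 0.00045·x − 4.22e-06 = 0.
x = (−Kb + √(Kb² + 4·Kb·C₀))/2 = 1.84 × 10^-3 M
pOH = −log(1.84 × 10^-3) = 2.74; pH = 14.00 − 2.74 = 11.26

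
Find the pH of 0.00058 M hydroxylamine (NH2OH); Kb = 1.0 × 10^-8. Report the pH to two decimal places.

NH2OH + H2O ⇌ NH3OH+ + OH-
From the ICE table, Kb = [OH-]²/(0.00058 − [OH-]) = 1.0 × 10^-8.
Since Kb ≪ C₀, [OH-] ≈ √(Kb·C₀) = 2.41 × 10^-6 M.
Check: 0.42% ionized — well under 5%, approximation valid.
pOH = −log(2.41 × 10^-6) = 5.62; pH = 14.00 − 5.62 = 8.38

pH = 8.38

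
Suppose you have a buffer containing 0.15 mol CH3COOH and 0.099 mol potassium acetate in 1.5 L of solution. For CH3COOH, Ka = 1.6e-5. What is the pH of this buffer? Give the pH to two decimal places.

pH = 4.62

pKa = −log(1.6 × 10^-5) = 4.796
Henderson–Hasselbalch: pH = pKa + log([CH3COO-]/[CH3COOH]) = 4.796 + log(0.099/0.15)
pH = 4.796 + (-0.180) = 4.62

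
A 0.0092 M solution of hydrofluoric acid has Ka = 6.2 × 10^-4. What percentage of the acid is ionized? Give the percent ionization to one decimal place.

22.8%

HF ⇌ F- + H+; let x = [H+] at equilibrium.
Solve x² + 0.00062x − 5.7e-06 = 0 → x = 2.10 × 10^-3 M
% ionization = x/C₀ × 100% = 2.10 × 10^-3/0.0092 × 100% = 22.8%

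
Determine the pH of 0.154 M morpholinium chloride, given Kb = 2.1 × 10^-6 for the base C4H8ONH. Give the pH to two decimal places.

pH = 4.57

C4H8ONH2+ is the conjugate acid of the weak base C4H8ONH.
Ka = Kw/Kb = 1.0×10^-14 / 2.1 × 10^-6 = 4.76 × 10^-9
From the ICE table, Ka = x²/(0.154 − x) = 4.76 × 10^-9.
Assume x ≪ 0.154: x ≈ √(4.76 × 10^-9 × 0.154) = 2.71 × 10^-5 M
(x/C₀ = 0.018% < 5%, so the approximation holds.)
pH = −log[H+] = −log(2.71 × 10^-5) = 4.57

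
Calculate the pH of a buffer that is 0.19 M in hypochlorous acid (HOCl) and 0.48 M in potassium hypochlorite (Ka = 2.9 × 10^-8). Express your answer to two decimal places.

pH = 7.94

pKa = −log(2.9 × 10^-8) = 7.538
pH = pKa + log([A⁻]/[HA]) = 7.538 + log(0.48/0.19)
pH = 7.538 + (+0.402) = 7.94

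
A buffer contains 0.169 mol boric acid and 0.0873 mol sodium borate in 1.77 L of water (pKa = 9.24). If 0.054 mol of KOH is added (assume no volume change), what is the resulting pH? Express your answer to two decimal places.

OH- converts B(OH)3 to B(OH)4-: B(OH)3 → 0.115 mol, B(OH)4- → 0.141 mol.
Henderson–Hasselbalch with mole ratio 0.141/0.115: pH = 9.24 + (+0.089)

pH = 9.33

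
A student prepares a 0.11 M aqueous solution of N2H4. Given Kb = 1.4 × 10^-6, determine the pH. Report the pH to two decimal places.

pH = 10.59

N2H4 + H2O ⇌ N2H5+ + OH-
From the ICE table, Kb = [OH-]²/(0.11 − [OH-]) = 1.4 × 10^-6.
Assume [OH-] ≪ 0.11: [OH-] ≈ √(1.4 × 10^-6 × 0.11) = 3.92 × 10^-4 M
Check: 0.36% ionized — well under 5%, approximation valid.
pOH = 3.41, so pH = 14.00 − pOH = 10.59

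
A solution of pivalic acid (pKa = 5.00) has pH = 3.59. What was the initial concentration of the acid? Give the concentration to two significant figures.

[H+] = 10^(-3.59) = 2.57 × 10^-4 M = x
Ka = 10^(−5.00) = 1.00 × 10^-5
Ka = x²/(C₀ − x) ⇒ C₀ = x + x²/Ka
C₀ = 2.57 × 10^-4 + (2.57 × 10^-4)²/(1.00 × 10^-5) = 6.86 × 10^-3 M

C₀ = 6.9 × 10^-3 M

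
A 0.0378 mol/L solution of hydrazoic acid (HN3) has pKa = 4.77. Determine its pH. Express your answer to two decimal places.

pH = 3.10

HN3 ⇌ N3- + H+
Ka = 10^(−4.77) = 1.70 × 10^-5
Ka = [H+]²/(0.0378 − [H+]) = 1.70 × 10^-5
Since Ka ≪ C₀, [H+] ≈ √(Ka·C₀) = 8.02 × 10^-4 M.
([H+]/C₀ = 2.1% < 5%, so the approximation holds.)
pH = −log(8.02 × 10^-4) = 3.10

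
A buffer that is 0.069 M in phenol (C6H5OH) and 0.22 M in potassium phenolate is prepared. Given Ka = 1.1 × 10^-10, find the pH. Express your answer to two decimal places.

pKa = −log(1.1 × 10^-10) = 9.959
Henderson–Hasselbalch: pH = pKa + log([C6H5O-]/[C6H5OH]) = 9.959 + log(0.22/0.069)
pH = 9.959 + (+0.504) = 10.46

pH = 10.46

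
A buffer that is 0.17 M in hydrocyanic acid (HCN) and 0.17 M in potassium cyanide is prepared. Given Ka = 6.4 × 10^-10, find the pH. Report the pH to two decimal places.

pH = 9.19

pKa = −log(6.4 × 10^-10) = 9.194
pH = pKa + log([A⁻]/[HA]) = 9.194 + log(0.17/0.17)
pH = 9.194 + (+0.000) = 9.19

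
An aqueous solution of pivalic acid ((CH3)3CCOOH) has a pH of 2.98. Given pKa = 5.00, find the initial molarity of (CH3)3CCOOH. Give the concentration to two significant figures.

[H+] = 10^(-2.98) = 1.05 × 10^-3 M = x
Ka = 10^(−5.00) = 1.00 × 10^-5
Ka = x²/(C₀ − x) ⇒ C₀ = x + x²/Ka
C₀ = 1.05 × 10^-3 + (1.05 × 10^-3)²/(1.00 × 10^-5) = 1.11 × 10^-1 M

C₀ = 1.1 × 10^-1 M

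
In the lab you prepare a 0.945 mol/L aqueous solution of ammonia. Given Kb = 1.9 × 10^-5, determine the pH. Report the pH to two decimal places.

NH3 + H2O ⇌ NH4+ + OH-
Kb = [OH-]²/(0.945 − [OH-]) = 1.9 × 10^-5
Neglecting [OH-] in the denominator: [OH-] = √(1.9 × 10^-5 × 0.945) = 4.24 × 10^-3 M
Check: 0.45% ionized — well under 5%, approximation valid.
pOH = −log(4.24 × 10^-3) = 2.37; pH = 14.00 − 2.37 = 11.63

pH = 11.63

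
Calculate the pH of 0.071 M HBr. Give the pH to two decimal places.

HBr is a strong acid and dissociates completely, so [H+] = 0.071 M.
pH = -log(0.071) = 1.15

pH = 1.15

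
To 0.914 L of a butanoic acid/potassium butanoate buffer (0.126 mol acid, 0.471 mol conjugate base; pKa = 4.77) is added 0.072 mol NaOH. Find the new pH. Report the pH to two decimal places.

After neutralization: n(CH3(CH2)2COOH) = 0.054 mol, n(CH3(CH2)2COO-) = 0.543 mol.
pH = pKa + log(n_CH3(CH2)2COO-/n_CH3(CH2)2COOH) = 4.77 + log(0.543/0.054) = 4.77 + (+1.002)

pH = 5.77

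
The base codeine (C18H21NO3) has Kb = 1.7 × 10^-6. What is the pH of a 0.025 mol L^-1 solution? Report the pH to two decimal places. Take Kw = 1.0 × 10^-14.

C18H21NO3 + H2O ⇌ C18H22NO3+ + OH-
From the ICE table, Kb = x²/(0.025 − x) = 1.7 × 10^-6.
Since Kb ≪ C₀, x ≈ √(Kb·C₀) = 2.06 × 10^-4 M.
pOH = −log(2.06 × 10^-4) = 3.69; pH = 14.00 − 3.69 = 10.31

pH = 10.31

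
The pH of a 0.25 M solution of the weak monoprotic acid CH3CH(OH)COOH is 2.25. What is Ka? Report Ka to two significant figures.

Ka = 1.3 × 10^-4

[H+] = 10^(-2.25) = 5.62 × 10^-3 M
At equilibrium [HA] = 0.25 − 5.62 × 10^-3 = 2.44 × 10^-1 M
Ka = [H+][A-]/[HA] = (5.62 × 10^-3)² / 2.44 × 10^-1 = 1.3 × 10^-4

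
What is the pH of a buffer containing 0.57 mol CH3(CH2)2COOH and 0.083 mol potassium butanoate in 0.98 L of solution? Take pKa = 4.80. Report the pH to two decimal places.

Using pH = pKa + log([base]/[acid]) with [base]/[acid] = 0.083/0.57:
pH = 4.80 + (-0.837) = 3.96

pH = 3.96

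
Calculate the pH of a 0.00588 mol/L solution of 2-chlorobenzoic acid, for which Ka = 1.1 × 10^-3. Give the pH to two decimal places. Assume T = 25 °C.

ClC6H4COOH ⇌ ClC6H4COO- + H+
From the ICE table, Ka = x²/(0.00588 − x) = 1.1 × 10^-3.
x is not negligible relative to C₀; solve x² + 0.0011·x − 6.47e-06 = 0.
x = [−0.0011 + √(0.0011² + 2.59e-05)]/2 = 2.05 × 10^-3 M
pH = −log[H+] = −log(2.05 × 10^-3) = 2.69

pH = 2.69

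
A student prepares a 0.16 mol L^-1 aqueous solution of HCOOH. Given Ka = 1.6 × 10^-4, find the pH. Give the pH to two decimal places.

pH = 2.30

HCOOH ⇌ HCOO- + H+
Let x = [H+] at equilibrium. Ka = x²/(0.16 − x).
Neglecting x in the denominator: x = √(1.6 × 10^-4 × 0.16) = 5.06 × 10^-3 M
Check: 3.2% ionized — well under 5%, approximation valid.
pH = −log[H+] = −log(5.06 × 10^-3) = 2.30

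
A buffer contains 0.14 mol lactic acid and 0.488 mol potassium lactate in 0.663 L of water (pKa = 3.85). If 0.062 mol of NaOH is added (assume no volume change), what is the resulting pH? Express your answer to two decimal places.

pH = 4.70

OH- converts CH3CH(OH)COOH to CH3CH(OH)COO-: CH3CH(OH)COOH → 0.078 mol, CH3CH(OH)COO- → 0.55 mol.
Henderson–Hasselbalch with mole ratio 0.55/0.078: pH = 3.85 + (+0.848)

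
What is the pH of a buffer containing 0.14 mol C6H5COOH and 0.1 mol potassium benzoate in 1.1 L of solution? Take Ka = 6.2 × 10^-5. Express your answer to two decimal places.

pKa = −log(6.2 × 10^-5) = 4.208
Using pH = pKa + log([base]/[acid]) with [base]/[acid] = 0.1/0.14:
pH = 4.208 + (-0.146) = 4.06

pH = 4.06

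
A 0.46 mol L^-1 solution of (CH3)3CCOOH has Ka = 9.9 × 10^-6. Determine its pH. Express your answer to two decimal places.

pH = 2.67

(CH3)3CCOOH ⇌ (CH3)3CCOO- + H+
Ka = x²/(0.46 − x) = 9.9 × 10^-6
Assume x ≪ 0.46: x ≈ √(9.9 × 10^-6 × 0.46) = 2.13 × 10^-3 M
(x/C₀ = 0.46% < 5%, so the approximation holds.)
pH = −log(2.13 × 10^-3) = 2.67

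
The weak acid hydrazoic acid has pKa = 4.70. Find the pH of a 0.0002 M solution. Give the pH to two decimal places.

pH = 4.27

HN3 ⇌ N3- + H+
Ka = 10^(−4.70) = 2.00 × 10^-5
Ka = [H+]²/(0.0002 − [H+]) = 2.00 × 10^-5
Here C₀/Ka ≈ 10, so the small-[H+] approximation fails. Use the quadratic:
[H+] = (−Ka + √(Ka² + 4·Ka·C₀))/2 = 5.40 × 10^-5 M
pH = −log(5.40 × 10^-5) = 4.27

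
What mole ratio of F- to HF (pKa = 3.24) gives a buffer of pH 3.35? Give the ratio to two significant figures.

pH = pKa + log(r) ⇒ log(r) = 3.35 − 3.24 = +0.11
r = [F-]/[HF] = 10^(+0.11) = 1.29

ratio = 1.3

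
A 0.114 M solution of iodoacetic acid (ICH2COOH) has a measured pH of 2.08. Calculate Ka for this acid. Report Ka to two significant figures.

[H+] = 10^(-2.08) = 8.32 × 10^-3 M
At equilibrium [HA] = 0.114 − 8.32 × 10^-3 = 1.06 × 10^-1 M
Ka = [H+][A-]/[HA] = (8.32 × 10^-3)² / 1.06 × 10^-1 = 6.5 × 10^-4

Ka = 6.5 × 10^-4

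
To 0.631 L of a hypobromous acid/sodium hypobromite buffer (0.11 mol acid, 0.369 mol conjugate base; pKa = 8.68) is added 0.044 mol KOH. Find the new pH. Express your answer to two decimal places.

After neutralization: n(HOBr) = 0.066 mol, n(OBr-) = 0.413 mol.
pH = pKa + log([A⁻]/[HA]) = 8.68 + log(0.413/0.066) = 8.68 +0.796

pH = 9.48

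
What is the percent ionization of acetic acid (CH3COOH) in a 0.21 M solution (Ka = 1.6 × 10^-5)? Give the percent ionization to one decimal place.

0.9%

CH3COOH ⇌ CH3COO- + H+; let x = [H+] at equilibrium.
x ≈ √(Ka·C₀) = √(1.6 × 10^-5 × 0.21) = 1.83 × 10^-3 M
% ionization = x/C₀ × 100% = 1.83 × 10^-3/0.21 × 100% = 0.9%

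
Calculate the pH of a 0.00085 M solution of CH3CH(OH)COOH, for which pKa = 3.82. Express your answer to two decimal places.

CH3CH(OH)COOH ⇌ CH3CH(OH)COO- + H+
Ka = 10^(−3.82) = 1.51 × 10^-4
Ka = x²/(0.00085 − x) = 1.51 × 10^-4
The 5% rule fails; solving x² + Ka·x − Ka·C₀ = 0 exactly:
x = (−Ka + √(Ka² + 4·Ka·C₀))/2 = 2.91 × 10^-4 M
pH = −log[H+] = −log(2.91 × 10^-4) = 3.54

pH = 3.54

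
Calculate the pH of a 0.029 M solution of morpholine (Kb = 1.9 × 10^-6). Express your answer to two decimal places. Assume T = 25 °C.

pH = 10.37

C4H8ONH + H2O ⇌ C4H8ONH2+ + OH-
Let x = [OH-] at equilibrium. Kb = x²/(0.029 − x).
Neglecting x in the denominator: x = √(1.9 × 10^-6 × 0.029) = 2.35 × 10^-4 M
Check: 0.81% ionized — well under 5%, approximation valid.
pOH = 3.63, so pH = 14.00 − pOH = 10.37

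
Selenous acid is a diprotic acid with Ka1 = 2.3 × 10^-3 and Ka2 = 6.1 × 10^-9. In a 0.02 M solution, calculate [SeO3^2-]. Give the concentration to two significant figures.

First ionization gives [H+] ≈ [HSeO3-] = 5.73 × 10^-3 M.
Second step: Ka2 = [H+][SeO3^2-]/[HSeO3-] ≈ [SeO3^2-] (since [H+] ≈ [HSeO3-]).
So [SeO3^2-] ≈ Ka2.

6.1 × 10^-9 M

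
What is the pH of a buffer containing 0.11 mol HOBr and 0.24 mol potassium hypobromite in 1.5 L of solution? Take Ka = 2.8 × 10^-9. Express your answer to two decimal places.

pH = 8.89

pKa = −log(2.8 × 10^-9) = 8.553
pH = pKa + log([A⁻]/[HA]) = 8.553 + log(0.24/0.11)
pH = 8.553 + (+0.339) = 8.89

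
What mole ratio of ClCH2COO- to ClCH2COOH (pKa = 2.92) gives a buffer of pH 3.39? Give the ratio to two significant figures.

pH = pKa + log(r) ⇒ log(r) = 3.39 − 2.92 = +0.47
r = [ClCH2COO-]/[ClCH2COOH] = 10^(+0.47) = 2.95

ratio = 3.0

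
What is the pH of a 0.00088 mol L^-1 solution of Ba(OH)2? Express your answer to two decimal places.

Ba(OH)2 is a strong base (each formula unit releases 2 OH-); [OH-] = 0.00176 M.
pOH = -log(0.00176) = 2.75
pH = 14.00 - 2.75 = 11.25

pH = 11.25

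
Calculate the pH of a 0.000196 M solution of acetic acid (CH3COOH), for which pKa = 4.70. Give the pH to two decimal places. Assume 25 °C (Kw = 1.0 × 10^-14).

CH3COOH ⇌ CH3COO- + H+
Ka = 10^(−4.70) = 2.00 × 10^-5
Ka = x²/(0.000196 − x) = 2.00 × 10^-5
The 5% rule fails; solving x² + Ka·x − Ka·C₀ = 0 exactly:
x = (−Ka + √(Ka² + 4·Ka·C₀))/2 = 5.34 × 10^-5 M
pH = −log(5.34 × 10^-5) = 4.27

pH = 4.27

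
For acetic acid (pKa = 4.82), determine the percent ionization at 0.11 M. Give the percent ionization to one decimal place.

1.2%

CH3COOH ⇌ CH3COO- + H+; let x = [H+] at equilibrium.
Ka = 10^(−4.82) = 1.51 × 10^-5
x ≈ √(Ka·C₀) = √(1.51 × 10^-5 × 0.11) = 1.29 × 10^-3 M
% ionization = x/C₀ × 100% = 1.29 × 10^-3/0.11 × 100% = 1.2%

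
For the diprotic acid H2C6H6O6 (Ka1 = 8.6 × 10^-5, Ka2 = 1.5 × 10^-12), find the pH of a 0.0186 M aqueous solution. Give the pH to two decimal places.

Ka1 ≫ Ka2, so treat the first dissociation as the only significant source of H+.
Ka1 = x²/(0.0186 − x) = 8.6 × 10^-5
Solving the quadratic: x = (−Ka1 + √(Ka1² + 4·Ka1·C₀))/2 = 1.22 × 10^-3 M
pH = −log(1.22 × 10^-3) = 2.91

pH = 2.91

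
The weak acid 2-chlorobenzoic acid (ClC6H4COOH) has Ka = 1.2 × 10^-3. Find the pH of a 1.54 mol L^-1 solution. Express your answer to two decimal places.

ClC6H4COOH ⇌ ClC6H4COO- + H+
Ka = [H+]²/(1.54 − [H+]) = 1.2 × 10^-3
Since Ka ≪ C₀, [H+] ≈ √(Ka·C₀) = 4.30 × 10^-2 M.
pH = −log(4.30 × 10^-2) = 1.37

pH = 1.37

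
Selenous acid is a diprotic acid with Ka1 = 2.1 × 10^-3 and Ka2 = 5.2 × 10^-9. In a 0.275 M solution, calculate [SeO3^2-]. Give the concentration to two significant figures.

5.2 × 10^-9 M

First ionization gives [H+] ≈ [HSeO3-] = 2.30 × 10^-2 M.
Second step: Ka2 = [H+][SeO3^2-]/[HSeO3-] ≈ [SeO3^2-] (since [H+] ≈ [HSeO3-]).
So [SeO3^2-] ≈ Ka2.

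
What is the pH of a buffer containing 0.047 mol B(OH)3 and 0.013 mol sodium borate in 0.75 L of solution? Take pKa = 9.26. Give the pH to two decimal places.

Henderson–Hasselbalch: pH = pKa + log([B(OH)4-]/[B(OH)3]) = 9.26 + log(0.013/0.047)
pH = 9.26 + (-0.558) = 8.70

pH = 8.70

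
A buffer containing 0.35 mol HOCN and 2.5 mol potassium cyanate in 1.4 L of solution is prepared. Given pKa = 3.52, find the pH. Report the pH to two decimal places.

pH = 4.37

pH = pKa + log([A⁻]/[HA]) = 3.52 + log(2.5/0.35)
pH = 3.52 + (+0.854) = 4.37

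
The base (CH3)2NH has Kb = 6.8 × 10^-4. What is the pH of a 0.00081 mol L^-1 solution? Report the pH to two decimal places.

(CH3)2NH + H2O ⇌ (CH3)2NH2+ + OH-
From the ICE table, Kb = [OH-]²/(0.00081 − [OH-]) = 6.8 × 10^-4.
Here C₀/Kb ≈ 1.19, so the small-[OH-] approximation fails. Use the quadratic:
[OH-] = (−Kb + √(Kb² + 4·Kb·C₀))/2 = 4.76 × 10^-4 M
pOH = 3.32, so pH = 14.00 − pOH = 10.68

pH = 10.68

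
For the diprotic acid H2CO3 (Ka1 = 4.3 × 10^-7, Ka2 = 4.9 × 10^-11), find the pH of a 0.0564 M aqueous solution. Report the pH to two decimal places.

pH = 3.81

Ka1 ≫ Ka2, so treat the first dissociation as the only significant source of H+.
Ka1 = x²/(0.0564 − x) = 4.3 × 10^-7
x ≈ √(4.3 × 10^-7 × 0.0564) = 1.56 × 10^-4 M
pH = −log(1.56 × 10^-4) = 3.81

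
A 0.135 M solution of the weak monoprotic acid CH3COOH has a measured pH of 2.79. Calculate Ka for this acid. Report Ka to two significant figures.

Ka = 2.0 × 10^-5

[H+] = 10^(-2.79) = 1.62 × 10^-3 M
At equilibrium [HA] = 0.135 − 1.62 × 10^-3 = 1.33 × 10^-1 M
Ka = [H+][A-]/[HA] = (1.62 × 10^-3)² / 1.33 × 10^-1 = 2.0 × 10^-5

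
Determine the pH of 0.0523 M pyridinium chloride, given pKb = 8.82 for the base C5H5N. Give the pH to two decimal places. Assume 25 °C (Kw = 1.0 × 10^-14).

pH = 3.23

C5H5NH+ is the conjugate acid of the weak base C5H5N.
Kb = 10^(−8.82) = 1.51 × 10^-9
Ka = Kw/Kb = 1.0×10^-14 / 1.51 × 10^-9 = 6.62 × 10^-6
Let x = [H+] at equilibrium. Ka = x²/(0.0523 − x).
Neglecting x in the denominator: x = √(6.62 × 10^-6 × 0.0523) = 5.88 × 10^-4 M
(x/C₀ = 1.1% < 5%, so the approximation holds.)
pH = −log(5.88 × 10^-4) = 3.23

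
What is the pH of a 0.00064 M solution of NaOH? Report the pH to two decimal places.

NaOH is a strong base; [OH-] = 0.00064 M.
pOH = -log(0.00064) = 3.19
pH = 14.00 - 3.19 = 10.81

pH = 10.81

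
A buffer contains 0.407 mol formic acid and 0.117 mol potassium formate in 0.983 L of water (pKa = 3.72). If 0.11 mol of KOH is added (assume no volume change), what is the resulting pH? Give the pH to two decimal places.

pH = 3.60

OH- converts HCOOH to HCOO-: HCOOH → 0.297 mol, HCOO- → 0.227 mol.
Henderson–Hasselbalch with mole ratio 0.227/0.297: pH = 3.72 + (-0.117)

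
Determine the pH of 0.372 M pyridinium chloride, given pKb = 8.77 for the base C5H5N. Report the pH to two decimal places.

C5H5NH+ is the conjugate acid of the weak base C5H5N.
Kb = 10^(−8.77) = 1.70 × 10^-9
Ka = Kw/Kb = 1.0×10^-14 / 1.70 × 10^-9 = 5.88 × 10^-6
From the ICE table, Ka = [H+]²/(0.372 − [H+]) = 5.88 × 10^-6.
Neglecting [H+] in the denominator: [H+] = √(5.88 × 10^-6 × 0.372) = 1.48 × 10^-3 M
Check: 0.4% ionized — well under 5%, approximation valid.
pH = −log[H+] = −log(1.48 × 10^-3) = 2.83

pH = 2.83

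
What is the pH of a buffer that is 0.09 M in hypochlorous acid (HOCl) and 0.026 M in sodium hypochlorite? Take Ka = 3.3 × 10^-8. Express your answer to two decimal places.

pKa = −log(3.3 × 10^-8) = 7.481
pH = pKa + log([A⁻]/[HA]) = 7.481 + log(0.026/0.09)
pH = 7.481 + (-0.539) = 6.94

pH = 6.94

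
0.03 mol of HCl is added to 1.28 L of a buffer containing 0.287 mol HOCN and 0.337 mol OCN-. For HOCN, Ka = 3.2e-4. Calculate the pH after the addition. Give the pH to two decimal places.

Added H+ converts OCN- to HOCN: HOCN → 0.317 mol, OCN- → 0.307 mol.
pKa = −log(3.2 × 10^-4) = 3.495
pH = pKa + log([A⁻]/[HA]) = 3.495 + log(0.307/0.317) = 3.495 -0.014

pH = 3.48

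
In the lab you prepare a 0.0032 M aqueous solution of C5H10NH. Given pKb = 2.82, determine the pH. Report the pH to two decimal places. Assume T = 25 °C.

pH = 11.20

C5H10NH + H2O ⇌ C5H10NH2+ + OH-
Kb = 10^(−2.82) = 1.51 × 10^-3
Kb = x²/(0.0032 − x) = 1.51 × 10^-3
Here C₀/Kb ≈ 2.12, so the small-x approximation fails. Use the quadratic:
x = (−Kb + √(Kb² + 4·Kb·C₀))/2 = 1.57 × 10^-3 M
pOH = −log(1.57 × 10^-3) = 2.80; pH = 14.00 − 2.80 = 11.20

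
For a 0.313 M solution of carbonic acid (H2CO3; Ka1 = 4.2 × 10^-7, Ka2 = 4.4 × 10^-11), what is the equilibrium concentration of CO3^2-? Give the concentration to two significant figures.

4.4 × 10^-11 M

First ionization gives [H+] ≈ [HCO3-] = 3.63 × 10^-4 M.
Second step: Ka2 = [H+][CO3^2-]/[HCO3-] ≈ [CO3^2-] (since [H+] ≈ [HCO3-]).
So [CO3^2-] ≈ Ka2.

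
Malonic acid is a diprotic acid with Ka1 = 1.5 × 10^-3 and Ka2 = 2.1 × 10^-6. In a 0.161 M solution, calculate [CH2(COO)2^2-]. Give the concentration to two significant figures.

2.1 × 10^-6 M

First ionization gives [H+] ≈ [CH2(COOH)COO-] = 1.48 × 10^-2 M.
Second step: Ka2 = [H+][CH2(COO)2^2-]/[CH2(COOH)COO-] ≈ [CH2(COO)2^2-] (since [H+] ≈ [CH2(COOH)COO-]).
So [CH2(COO)2^2-] ≈ Ka2.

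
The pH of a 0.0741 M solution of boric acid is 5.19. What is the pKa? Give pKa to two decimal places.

pKa = 9.25

[H+] = 10^(-5.19) = 6.46 × 10^-6 M
At equilibrium [HA] = 0.0741 − 6.46 × 10^-6 = 7.41 × 10^-2 M
Ka = [H+][A-]/[HA] = (6.46 × 10^-6)² / 7.41 × 10^-2 = 5.63 × 10^-10
pKa = -log(5.63 × 10^-10) = 9.25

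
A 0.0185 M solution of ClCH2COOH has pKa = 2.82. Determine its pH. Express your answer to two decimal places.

ClCH2COOH ⇌ ClCH2COO- + H+
Ka = 10^(−2.82) = 1.51 × 10^-3
Ka = x²/(0.0185 − x) = 1.51 × 10^-3
Here C₀/Ka ≈ 12.3, so the small-x approximation fails. Use the quadratic:
x = [−0.00151 + √(0.00151² + 0.000112)]/2 = 4.58 × 10^-3 M
pH = −log(4.58 × 10^-3) = 2.34

pH = 2.34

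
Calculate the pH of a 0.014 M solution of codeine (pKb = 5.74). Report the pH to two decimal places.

C18H21NO3 + H2O ⇌ C18H22NO3+ + OH-
Kb = 10^(−5.74) = 1.82 × 10^-6
Kb = x²/(0.014 − x) = 1.82 × 10^-6
Assume x ≪ 0.014: x ≈ √(1.82 × 10^-6 × 0.014) = 1.60 × 10^-4 M
(x/C₀ = 1.1% < 5%, so the approximation holds.)
pOH = 3.80, so pH = 14.00 − pOH = 10.20

pH = 10.20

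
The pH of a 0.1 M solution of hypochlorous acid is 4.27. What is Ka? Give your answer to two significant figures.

Ka = 2.9 × 10^-8

[H+] = 10^(-4.27) = 5.37 × 10^-5 M
At equilibrium [HA] = 0.1 − 5.37 × 10^-5 = 9.99 × 10^-2 M
Ka = [H+][A-]/[HA] = (5.37 × 10^-5)² / 9.99 × 10^-2 = 2.9 × 10^-8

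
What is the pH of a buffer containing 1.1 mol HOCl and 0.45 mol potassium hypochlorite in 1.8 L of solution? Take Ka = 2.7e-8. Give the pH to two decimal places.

pKa = −log(2.7 × 10^-8) = 7.569
Using pH = pKa + log([base]/[acid]) with [base]/[acid] = 0.45/1.1:
pH = 7.569 + (-0.388) = 7.18

pH = 7.18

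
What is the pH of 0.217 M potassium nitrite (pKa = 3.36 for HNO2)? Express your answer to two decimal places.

NO2- is the conjugate base of the weak acid HNO2.
Ka = 10^(−3.36) = 4.37 × 10^-4
Kb = Kw/Ka = 1.0×10^-14 / 4.37 × 10^-4 = 2.29 × 10^-11
Let x = [OH-] at equilibrium. Kb = x²/(0.217 − x).
Neglecting x in the denominator: x = √(2.29 × 10^-11 × 0.217) = 2.23 × 10^-6 M
Check: 0.001% ionized — well under 5%, approximation valid.
pOH = 5.65, so pH = 14.00 − pOH = 8.35

pH = 8.35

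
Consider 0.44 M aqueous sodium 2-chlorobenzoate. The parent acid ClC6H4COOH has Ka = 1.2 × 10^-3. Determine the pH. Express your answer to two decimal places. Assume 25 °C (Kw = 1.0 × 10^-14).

ClC6H4COO- is the conjugate base of the weak acid ClC6H4COOH.
Kb = Kw/Ka = 1.0×10^-14 / 1.2 × 10^-3 = 8.33 × 10^-12
Let x = [OH-] at equilibrium. Kb = x²/(0.44 − x).
Since Kb ≪ C₀, x ≈ √(Kb·C₀) = 1.91 × 10^-6 M.
(x/C₀ = 0.00044% < 5%, so the approximation holds.)
pOH = −log(1.91 × 10^-6) = 5.72; pH = 14.00 − 5.72 = 8.28

pH = 8.28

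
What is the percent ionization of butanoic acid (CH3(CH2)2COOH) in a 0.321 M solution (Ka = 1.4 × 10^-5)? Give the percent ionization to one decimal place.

CH3(CH2)2COOH ⇌ CH3(CH2)2COO- + H+; let x = [H+] at equilibrium.
x ≈ √(Ka·C₀) = √(1.4 × 10^-5 × 0.321) = 2.12 × 10^-3 M
% ionization = x/C₀ × 100% = 2.12 × 10^-3/0.321 × 100% = 0.7%

0.7%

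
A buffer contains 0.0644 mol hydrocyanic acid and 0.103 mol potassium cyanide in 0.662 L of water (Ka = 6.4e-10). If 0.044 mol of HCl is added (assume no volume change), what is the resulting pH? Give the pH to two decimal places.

Added H+ converts CN- to HCN: HCN → 0.108 mol, CN- → 0.059 mol.
pKa = −log(6.4 × 10^-10) = 9.194
pH = pKa + log([A⁻]/[HA]) = 9.194 + log(0.059/0.108) = 9.194 -0.263

pH = 8.93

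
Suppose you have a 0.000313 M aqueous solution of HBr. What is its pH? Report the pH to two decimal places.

HBr is a strong acid and dissociates completely, so [H+] = 0.000313 M.
pH = -log(0.000313) = 3.50

pH = 3.50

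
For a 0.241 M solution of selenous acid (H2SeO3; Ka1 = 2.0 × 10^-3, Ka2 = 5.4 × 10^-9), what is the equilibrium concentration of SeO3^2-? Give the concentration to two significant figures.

First ionization gives [H+] ≈ [HSeO3-] = 2.10 × 10^-2 M.
Second step: Ka2 = [H+][SeO3^2-]/[HSeO3-] ≈ [SeO3^2-] (since [H+] ≈ [HSeO3-]).
So [SeO3^2-] ≈ Ka2.

5.4 × 10^-9 M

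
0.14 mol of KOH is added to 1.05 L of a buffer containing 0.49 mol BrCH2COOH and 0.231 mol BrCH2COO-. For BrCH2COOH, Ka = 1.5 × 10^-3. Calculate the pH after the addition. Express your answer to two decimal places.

pH = 2.85

After neutralization: n(BrCH2COOH) = 0.35 mol, n(BrCH2COO-) = 0.371 mol.
pKa = −log(1.5 × 10^-3) = 2.824
pH = pKa + log([A⁻]/[HA]) = 2.824 + log(0.371/0.35) = 2.824 +0.025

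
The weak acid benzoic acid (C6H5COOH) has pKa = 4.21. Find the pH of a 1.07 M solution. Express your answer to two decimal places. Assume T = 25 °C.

C6H5COOH ⇌ C6H5COO- + H+
Ka = 10^(−4.21) = 6.17 × 10^-5
From the ICE table, Ka = x²/(1.07 − x) = 6.17 × 10^-5.
Since Ka ≪ C₀, x ≈ √(Ka·C₀) = 8.13 × 10^-3 M.
pH = −log[H+] = −log(8.13 × 10^-3) = 2.09

pH = 2.09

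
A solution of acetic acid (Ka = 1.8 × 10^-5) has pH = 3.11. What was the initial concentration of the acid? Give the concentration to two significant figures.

[H+] = 10^(-3.11) = 7.76 × 10^-4 M = x
Ka = x²/(C₀ − x) ⇒ C₀ = x + x²/Ka
C₀ = 7.76 × 10^-4 + (7.76 × 10^-4)²/(1.8 × 10^-5) = 3.42 × 10^-2 M

C₀ = 3.4 × 10^-2 M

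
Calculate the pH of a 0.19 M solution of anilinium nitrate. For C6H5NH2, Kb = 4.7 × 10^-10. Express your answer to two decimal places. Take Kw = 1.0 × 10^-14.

C6H5NH3+ is the conjugate acid of the weak base C6H5NH2.
Ka = Kw/Kb = 1.0×10^-14 / 4.7 × 10^-10 = 2.13 × 10^-5
Ka = [H+]²/(0.19 − [H+]) = 2.13 × 10^-5
Since Ka ≪ C₀, [H+] ≈ √(Ka·C₀) = 2.01 × 10^-3 M.
Check: 1.1% ionized — well under 5%, approximation valid.
pH = −log(2.01 × 10^-3) = 2.70

pH = 2.70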